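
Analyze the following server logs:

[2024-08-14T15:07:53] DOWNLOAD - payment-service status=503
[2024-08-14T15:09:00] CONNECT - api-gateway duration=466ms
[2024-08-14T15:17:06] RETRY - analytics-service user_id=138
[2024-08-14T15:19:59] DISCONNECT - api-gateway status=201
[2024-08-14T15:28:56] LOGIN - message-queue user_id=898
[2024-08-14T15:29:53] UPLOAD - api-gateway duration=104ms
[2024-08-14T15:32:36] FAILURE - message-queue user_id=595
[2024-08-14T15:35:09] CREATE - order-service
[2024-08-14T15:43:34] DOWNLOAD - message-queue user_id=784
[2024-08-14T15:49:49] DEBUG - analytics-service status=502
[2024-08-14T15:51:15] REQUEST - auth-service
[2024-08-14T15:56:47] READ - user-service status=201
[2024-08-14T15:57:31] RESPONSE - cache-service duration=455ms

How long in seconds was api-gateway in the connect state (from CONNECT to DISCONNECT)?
659

To calculate state duration:

1. Find CONNECT event for api-gateway: 2024-08-14T15:09:00
2. Find DISCONNECT event for api-gateway: 2024-08-14T15:19:59
3. Calculate duration: 2024-08-14T15:19:59 - 2024-08-14T15:09:00 = 659 seconds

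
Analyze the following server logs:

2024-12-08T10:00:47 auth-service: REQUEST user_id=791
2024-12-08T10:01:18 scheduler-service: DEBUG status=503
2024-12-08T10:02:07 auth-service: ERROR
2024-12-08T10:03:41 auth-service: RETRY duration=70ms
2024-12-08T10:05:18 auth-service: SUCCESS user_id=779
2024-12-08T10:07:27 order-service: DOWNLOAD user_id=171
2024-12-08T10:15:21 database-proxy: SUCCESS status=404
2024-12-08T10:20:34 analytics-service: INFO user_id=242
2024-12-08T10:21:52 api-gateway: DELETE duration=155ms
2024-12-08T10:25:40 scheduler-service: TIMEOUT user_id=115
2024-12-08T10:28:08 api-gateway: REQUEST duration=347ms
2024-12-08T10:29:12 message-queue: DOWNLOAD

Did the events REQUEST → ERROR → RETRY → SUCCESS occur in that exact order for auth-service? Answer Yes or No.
Yes

To verify sequence order:

1. Find all events in sequence REQUEST → ERROR → RETRY → SUCCESS for auth-service
2. Extract their timestamps
3. Check if timestamps are in ascending order
4. Result: Yes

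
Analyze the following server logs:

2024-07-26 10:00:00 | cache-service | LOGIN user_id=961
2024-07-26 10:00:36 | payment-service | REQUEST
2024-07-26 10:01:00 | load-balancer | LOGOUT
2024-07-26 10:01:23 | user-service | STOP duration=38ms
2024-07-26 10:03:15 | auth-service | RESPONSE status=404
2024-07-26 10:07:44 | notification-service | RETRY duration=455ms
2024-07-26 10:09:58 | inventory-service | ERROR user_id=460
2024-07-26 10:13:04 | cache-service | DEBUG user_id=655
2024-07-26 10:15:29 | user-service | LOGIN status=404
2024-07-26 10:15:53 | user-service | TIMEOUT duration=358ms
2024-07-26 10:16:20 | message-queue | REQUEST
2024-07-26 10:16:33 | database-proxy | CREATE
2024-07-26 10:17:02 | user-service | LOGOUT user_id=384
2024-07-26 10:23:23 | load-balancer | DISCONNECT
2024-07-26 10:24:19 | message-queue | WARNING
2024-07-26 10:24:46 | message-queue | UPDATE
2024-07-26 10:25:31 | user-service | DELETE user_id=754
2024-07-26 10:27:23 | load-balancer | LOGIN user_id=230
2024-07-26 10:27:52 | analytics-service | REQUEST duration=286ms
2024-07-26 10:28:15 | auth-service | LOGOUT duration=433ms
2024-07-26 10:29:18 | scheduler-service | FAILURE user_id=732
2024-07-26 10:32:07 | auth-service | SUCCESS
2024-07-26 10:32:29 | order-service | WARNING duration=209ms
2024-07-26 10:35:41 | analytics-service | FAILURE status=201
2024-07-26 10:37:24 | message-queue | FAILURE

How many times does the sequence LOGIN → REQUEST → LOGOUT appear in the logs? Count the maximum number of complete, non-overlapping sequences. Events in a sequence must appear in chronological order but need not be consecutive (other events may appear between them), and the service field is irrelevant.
3

To count sequences:

1. Look for pattern: LOGIN → REQUEST → LOGOUT
2. Greedily scan the log in chronological order, matching each sequence element in turn (ignoring service)
3. Each time the full pattern completes, increment the count and restart matching from the next event
4. Complete non-overlapping sequences found: 3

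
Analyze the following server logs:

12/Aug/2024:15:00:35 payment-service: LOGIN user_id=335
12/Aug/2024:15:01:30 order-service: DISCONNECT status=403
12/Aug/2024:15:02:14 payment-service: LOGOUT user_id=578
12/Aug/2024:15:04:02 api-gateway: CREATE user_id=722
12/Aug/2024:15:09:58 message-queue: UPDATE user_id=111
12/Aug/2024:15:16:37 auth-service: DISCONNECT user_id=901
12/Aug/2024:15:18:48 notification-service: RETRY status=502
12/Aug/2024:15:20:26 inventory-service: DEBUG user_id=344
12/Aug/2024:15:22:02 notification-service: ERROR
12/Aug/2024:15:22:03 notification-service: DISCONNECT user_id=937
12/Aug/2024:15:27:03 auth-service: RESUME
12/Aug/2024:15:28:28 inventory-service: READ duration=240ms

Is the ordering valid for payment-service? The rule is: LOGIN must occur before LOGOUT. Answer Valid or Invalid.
Valid

To validate ordering:

1. Required order: LOGIN → LOGOUT
2. Rule: LOGIN must occur before LOGOUT
3. Check actual order of events for payment-service
4. Result: Valid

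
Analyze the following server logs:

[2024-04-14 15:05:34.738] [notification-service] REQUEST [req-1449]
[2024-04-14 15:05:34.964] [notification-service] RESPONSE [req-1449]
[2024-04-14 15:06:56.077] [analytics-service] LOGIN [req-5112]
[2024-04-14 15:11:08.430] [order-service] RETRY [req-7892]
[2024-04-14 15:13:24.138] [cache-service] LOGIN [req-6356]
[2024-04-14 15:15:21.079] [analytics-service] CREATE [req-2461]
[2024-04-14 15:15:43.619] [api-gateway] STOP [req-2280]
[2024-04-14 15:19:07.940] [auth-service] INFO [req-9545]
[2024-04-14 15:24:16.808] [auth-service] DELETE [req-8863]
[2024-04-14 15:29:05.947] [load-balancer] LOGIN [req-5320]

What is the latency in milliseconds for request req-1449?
226

To calculate latency:

1. Find REQUEST with id req-1449: 2024-04-14 15:05:34.738
2. Find RESPONSE with id req-1449: 2024-04-14 15:05:34.964
3. Latency: 2024-04-14 15:05:34.964 - 2024-04-14 15:05:34.738 = 226ms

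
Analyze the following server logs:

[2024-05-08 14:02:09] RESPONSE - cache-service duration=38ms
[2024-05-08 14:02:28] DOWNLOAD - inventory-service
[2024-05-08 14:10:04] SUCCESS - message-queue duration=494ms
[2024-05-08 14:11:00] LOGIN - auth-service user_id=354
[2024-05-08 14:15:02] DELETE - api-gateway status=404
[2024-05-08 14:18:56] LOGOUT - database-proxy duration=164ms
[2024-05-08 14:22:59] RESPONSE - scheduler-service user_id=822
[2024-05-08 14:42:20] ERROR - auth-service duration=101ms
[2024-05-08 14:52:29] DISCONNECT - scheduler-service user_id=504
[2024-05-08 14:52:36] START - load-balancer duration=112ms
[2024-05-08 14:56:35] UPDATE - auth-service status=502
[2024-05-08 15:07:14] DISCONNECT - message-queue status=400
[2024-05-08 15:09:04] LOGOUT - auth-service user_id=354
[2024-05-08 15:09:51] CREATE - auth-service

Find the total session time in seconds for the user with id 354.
3484

To calculate session duration:

1. Find LOGIN event for user_id=354: 2024-05-08 14:11:00
2. Find LOGOUT event for user_id=354: 2024-05-08 15:09:04
3. Session duration: 2024-05-08 15:09:04 - 2024-05-08 14:11:00 = 3484 seconds (58 minutes)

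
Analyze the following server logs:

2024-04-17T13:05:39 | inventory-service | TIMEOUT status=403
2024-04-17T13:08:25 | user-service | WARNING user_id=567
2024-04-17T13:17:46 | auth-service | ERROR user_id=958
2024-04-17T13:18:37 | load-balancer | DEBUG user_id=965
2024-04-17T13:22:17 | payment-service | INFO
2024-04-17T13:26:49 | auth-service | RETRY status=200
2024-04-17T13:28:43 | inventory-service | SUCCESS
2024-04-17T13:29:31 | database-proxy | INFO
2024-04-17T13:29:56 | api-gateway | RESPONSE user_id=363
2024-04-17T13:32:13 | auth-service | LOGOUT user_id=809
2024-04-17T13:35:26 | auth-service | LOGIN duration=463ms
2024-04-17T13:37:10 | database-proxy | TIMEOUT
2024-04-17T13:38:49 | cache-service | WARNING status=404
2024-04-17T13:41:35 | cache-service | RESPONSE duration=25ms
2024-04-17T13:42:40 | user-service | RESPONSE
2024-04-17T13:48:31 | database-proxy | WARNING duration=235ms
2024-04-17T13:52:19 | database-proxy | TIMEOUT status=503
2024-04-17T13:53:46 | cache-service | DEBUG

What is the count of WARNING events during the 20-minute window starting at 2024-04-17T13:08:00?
1

To count events in the time window:

1. Window boundaries: 2024-04-17T13:08:00 to 2024-04-17T13:28:00
2. Filter for WARNING events within this window
3. Count matching events: 1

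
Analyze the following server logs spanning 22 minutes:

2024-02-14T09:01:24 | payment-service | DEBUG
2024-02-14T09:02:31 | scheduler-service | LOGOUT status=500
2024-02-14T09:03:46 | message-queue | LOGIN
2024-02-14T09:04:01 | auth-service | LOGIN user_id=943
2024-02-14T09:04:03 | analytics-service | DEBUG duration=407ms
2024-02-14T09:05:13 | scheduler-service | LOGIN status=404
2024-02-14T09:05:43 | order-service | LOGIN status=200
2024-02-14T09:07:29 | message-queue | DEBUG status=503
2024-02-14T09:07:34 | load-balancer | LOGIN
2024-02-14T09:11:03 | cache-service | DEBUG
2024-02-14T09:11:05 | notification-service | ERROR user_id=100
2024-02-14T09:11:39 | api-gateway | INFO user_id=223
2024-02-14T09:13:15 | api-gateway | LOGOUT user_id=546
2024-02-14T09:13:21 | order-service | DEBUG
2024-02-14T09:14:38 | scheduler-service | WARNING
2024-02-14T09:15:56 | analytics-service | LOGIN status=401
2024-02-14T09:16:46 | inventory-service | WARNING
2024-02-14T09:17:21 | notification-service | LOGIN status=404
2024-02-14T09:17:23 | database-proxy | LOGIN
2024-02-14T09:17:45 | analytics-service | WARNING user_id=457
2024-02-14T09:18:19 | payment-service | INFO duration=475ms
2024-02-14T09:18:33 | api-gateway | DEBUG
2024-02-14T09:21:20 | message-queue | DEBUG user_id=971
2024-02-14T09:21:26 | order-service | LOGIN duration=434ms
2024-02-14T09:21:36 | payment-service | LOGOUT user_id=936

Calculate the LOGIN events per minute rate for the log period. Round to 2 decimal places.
0.41

To calculate the rate:

1. Count total LOGIN events: 9
2. Total time period: 22 minutes
3. Rate = 9 / 22 = 0.41 events per minute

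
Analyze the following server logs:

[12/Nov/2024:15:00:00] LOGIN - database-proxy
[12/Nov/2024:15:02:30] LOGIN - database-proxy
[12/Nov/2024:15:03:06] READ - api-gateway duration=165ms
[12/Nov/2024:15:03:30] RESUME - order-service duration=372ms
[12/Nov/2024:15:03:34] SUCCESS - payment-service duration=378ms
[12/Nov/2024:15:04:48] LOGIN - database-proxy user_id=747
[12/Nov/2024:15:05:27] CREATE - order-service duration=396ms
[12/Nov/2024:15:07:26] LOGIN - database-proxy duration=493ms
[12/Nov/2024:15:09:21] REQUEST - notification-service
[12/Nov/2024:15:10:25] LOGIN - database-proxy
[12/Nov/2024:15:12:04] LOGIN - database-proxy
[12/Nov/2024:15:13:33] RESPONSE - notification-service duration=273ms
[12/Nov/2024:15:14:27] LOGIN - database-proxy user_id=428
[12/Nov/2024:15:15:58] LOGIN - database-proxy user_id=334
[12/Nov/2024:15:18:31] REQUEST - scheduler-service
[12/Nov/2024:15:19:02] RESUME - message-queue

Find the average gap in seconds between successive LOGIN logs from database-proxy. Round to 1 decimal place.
136.9

To calculate average interval:

1. Find all LOGIN events for database-proxy in order
2. Calculate time gaps between consecutive events
3. Compute mean of gaps: 958 / 7 = 136.9 seconds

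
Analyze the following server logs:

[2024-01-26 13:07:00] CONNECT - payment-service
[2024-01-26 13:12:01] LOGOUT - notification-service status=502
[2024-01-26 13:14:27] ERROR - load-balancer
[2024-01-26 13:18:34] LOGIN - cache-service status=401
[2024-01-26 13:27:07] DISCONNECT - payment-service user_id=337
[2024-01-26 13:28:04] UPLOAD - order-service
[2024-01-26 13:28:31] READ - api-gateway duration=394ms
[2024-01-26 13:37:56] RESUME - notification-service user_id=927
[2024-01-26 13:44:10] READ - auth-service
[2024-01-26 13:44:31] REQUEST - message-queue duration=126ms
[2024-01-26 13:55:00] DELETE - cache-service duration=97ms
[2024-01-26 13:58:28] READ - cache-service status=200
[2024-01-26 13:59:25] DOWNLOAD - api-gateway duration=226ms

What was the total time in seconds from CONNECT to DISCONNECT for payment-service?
1207

To calculate state duration:

1. Find CONNECT event for payment-service: 2024-01-26 13:07:00
2. Find DISCONNECT event for payment-service: 2024-01-26 13:27:07
3. Calculate duration: 2024-01-26 13:27:07 - 2024-01-26 13:07:00 = 1207 seconds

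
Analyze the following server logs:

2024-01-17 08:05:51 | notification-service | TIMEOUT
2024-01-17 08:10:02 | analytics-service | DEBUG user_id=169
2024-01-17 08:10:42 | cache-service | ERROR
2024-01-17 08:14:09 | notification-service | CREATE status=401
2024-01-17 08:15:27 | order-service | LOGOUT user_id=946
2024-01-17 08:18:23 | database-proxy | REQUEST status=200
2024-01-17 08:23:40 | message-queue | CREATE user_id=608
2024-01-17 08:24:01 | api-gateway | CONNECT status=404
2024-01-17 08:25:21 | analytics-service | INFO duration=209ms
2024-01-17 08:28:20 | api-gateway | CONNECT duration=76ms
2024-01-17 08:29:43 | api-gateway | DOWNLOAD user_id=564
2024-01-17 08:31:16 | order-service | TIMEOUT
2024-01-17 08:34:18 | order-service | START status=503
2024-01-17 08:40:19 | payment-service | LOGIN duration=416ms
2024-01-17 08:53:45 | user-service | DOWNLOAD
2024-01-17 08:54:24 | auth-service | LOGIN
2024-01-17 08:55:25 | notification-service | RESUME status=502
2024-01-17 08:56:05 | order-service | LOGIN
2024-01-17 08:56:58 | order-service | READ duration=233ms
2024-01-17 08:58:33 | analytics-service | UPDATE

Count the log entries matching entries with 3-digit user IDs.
4

To find matching entries:

1. Pattern to match: entries with 3-digit user IDs
2. Scan each log entry for the pattern
3. Count matches: 4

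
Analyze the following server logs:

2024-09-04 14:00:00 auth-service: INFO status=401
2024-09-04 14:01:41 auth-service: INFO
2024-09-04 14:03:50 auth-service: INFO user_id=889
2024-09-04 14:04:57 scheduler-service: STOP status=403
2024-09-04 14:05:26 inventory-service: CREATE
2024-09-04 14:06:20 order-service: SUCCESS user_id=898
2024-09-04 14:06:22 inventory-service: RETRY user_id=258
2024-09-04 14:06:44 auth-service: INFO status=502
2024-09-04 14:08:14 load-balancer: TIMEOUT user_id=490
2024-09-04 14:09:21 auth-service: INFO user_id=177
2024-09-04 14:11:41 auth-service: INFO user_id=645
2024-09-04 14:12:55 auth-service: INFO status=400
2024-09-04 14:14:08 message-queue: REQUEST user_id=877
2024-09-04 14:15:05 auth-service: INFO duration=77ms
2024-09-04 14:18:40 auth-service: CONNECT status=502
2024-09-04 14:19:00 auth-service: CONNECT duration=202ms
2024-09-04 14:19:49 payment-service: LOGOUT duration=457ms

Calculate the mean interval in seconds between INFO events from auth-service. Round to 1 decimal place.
129.3

To calculate average interval:

1. Find all INFO events for auth-service in order
2. Calculate time gaps between consecutive events
3. Compute mean of gaps: 905 / 7 = 129.3 seconds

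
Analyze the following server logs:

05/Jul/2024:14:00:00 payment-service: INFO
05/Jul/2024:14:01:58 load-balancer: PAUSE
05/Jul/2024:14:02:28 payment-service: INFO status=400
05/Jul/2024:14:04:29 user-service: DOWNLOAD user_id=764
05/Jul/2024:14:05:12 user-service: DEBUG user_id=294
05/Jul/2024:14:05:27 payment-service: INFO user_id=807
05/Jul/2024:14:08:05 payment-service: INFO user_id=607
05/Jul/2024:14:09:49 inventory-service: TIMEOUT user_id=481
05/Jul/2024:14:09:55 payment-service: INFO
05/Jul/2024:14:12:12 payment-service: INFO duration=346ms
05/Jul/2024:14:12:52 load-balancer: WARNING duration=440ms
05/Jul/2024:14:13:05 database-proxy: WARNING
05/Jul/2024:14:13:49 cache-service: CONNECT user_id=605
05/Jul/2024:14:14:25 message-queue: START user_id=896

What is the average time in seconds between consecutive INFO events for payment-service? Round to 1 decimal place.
146.4

To calculate average interval:

1. Find all INFO events for payment-service in order
2. Calculate time gaps between consecutive events
3. Compute mean of gaps: 732 / 5 = 146.4 seconds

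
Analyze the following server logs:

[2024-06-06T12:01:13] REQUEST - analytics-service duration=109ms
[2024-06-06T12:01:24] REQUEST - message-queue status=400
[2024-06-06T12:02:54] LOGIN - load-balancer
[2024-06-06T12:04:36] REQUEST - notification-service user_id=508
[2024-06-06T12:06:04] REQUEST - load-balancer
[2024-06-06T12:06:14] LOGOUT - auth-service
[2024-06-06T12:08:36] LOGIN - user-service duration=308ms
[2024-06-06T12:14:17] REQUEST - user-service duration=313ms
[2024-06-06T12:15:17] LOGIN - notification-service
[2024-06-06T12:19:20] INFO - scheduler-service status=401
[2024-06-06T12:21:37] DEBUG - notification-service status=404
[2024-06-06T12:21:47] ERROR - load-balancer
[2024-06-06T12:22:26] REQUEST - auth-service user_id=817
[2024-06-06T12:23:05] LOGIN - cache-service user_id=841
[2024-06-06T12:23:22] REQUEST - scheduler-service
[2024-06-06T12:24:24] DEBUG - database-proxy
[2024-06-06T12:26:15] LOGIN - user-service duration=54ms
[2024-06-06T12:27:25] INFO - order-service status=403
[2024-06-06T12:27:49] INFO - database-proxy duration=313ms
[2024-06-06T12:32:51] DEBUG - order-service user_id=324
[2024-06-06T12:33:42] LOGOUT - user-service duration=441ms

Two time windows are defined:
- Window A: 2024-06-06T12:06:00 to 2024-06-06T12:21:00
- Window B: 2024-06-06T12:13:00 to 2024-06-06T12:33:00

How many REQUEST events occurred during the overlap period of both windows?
1

To find overlap events:

1. Window A: 2024-06-06T12:06:00 to 2024-06-06T12:21:00
2. Window B: 2024-06-06T12:13:00 to 2024-06-06T12:33:00
3. Overlap period: 2024-06-06T12:13:00 to 2024-06-06T12:21:00
4. Count REQUEST events in overlap: 1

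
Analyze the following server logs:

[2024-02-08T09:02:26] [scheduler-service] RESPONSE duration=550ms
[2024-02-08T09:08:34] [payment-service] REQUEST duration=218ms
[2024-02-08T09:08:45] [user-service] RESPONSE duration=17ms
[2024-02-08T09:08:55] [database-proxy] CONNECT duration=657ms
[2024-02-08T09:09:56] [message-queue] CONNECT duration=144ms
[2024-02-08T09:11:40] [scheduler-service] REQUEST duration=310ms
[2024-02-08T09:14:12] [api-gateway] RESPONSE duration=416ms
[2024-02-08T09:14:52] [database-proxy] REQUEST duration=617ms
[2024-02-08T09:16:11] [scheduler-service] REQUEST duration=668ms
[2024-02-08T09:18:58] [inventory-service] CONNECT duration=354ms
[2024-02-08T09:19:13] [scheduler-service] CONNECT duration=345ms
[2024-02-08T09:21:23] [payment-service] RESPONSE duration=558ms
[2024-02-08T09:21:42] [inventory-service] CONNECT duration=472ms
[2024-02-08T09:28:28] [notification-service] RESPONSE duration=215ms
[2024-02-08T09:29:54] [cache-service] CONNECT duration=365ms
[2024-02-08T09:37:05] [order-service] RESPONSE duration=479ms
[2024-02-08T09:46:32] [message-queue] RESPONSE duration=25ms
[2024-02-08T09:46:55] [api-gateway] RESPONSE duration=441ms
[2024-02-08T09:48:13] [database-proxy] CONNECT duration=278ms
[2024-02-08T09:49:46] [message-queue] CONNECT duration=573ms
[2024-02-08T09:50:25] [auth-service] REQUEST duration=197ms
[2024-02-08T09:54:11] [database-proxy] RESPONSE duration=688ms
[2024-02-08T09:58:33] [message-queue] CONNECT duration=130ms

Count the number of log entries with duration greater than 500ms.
7

To count timeouts:

1. Threshold: 500ms
2. Extract duration from each log entry
3. Count entries where duration > 500
4. Timeout count: 7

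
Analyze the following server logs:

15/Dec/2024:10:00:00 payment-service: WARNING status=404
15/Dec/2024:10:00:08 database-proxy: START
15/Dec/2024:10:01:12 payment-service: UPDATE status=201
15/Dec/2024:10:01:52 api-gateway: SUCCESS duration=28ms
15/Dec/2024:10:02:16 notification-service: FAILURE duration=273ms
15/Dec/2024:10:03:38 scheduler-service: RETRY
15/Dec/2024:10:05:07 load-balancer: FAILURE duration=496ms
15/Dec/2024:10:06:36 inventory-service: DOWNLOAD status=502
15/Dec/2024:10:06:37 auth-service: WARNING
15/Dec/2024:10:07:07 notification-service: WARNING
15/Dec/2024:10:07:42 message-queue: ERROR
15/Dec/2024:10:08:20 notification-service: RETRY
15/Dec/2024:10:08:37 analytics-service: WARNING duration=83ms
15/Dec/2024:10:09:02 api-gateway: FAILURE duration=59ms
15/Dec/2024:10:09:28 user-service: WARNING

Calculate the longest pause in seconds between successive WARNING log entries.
397

To find the longest gap:

1. Extract all WARNING events in chronological order
2. Calculate time differences between consecutive events
3. Find the maximum difference
4. Longest gap: 397 seconds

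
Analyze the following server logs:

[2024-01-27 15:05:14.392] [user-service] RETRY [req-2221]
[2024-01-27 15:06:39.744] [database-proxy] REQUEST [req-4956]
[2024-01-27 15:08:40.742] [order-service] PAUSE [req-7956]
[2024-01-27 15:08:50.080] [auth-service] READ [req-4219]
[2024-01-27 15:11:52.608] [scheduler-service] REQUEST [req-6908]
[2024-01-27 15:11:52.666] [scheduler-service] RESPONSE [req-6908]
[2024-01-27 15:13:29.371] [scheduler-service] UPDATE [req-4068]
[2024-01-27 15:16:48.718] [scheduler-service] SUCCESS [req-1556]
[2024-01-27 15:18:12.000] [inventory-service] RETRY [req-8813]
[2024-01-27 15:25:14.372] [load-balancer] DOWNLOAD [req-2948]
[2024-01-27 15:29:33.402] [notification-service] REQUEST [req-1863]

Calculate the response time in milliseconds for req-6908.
58

To calculate latency:

1. Find REQUEST with id req-6908: 2024-01-27 15:11:52.608
2. Find RESPONSE with id req-6908: 2024-01-27 15:11:52.666
3. Latency: 2024-01-27 15:11:52.666 - 2024-01-27 15:11:52.608 = 58ms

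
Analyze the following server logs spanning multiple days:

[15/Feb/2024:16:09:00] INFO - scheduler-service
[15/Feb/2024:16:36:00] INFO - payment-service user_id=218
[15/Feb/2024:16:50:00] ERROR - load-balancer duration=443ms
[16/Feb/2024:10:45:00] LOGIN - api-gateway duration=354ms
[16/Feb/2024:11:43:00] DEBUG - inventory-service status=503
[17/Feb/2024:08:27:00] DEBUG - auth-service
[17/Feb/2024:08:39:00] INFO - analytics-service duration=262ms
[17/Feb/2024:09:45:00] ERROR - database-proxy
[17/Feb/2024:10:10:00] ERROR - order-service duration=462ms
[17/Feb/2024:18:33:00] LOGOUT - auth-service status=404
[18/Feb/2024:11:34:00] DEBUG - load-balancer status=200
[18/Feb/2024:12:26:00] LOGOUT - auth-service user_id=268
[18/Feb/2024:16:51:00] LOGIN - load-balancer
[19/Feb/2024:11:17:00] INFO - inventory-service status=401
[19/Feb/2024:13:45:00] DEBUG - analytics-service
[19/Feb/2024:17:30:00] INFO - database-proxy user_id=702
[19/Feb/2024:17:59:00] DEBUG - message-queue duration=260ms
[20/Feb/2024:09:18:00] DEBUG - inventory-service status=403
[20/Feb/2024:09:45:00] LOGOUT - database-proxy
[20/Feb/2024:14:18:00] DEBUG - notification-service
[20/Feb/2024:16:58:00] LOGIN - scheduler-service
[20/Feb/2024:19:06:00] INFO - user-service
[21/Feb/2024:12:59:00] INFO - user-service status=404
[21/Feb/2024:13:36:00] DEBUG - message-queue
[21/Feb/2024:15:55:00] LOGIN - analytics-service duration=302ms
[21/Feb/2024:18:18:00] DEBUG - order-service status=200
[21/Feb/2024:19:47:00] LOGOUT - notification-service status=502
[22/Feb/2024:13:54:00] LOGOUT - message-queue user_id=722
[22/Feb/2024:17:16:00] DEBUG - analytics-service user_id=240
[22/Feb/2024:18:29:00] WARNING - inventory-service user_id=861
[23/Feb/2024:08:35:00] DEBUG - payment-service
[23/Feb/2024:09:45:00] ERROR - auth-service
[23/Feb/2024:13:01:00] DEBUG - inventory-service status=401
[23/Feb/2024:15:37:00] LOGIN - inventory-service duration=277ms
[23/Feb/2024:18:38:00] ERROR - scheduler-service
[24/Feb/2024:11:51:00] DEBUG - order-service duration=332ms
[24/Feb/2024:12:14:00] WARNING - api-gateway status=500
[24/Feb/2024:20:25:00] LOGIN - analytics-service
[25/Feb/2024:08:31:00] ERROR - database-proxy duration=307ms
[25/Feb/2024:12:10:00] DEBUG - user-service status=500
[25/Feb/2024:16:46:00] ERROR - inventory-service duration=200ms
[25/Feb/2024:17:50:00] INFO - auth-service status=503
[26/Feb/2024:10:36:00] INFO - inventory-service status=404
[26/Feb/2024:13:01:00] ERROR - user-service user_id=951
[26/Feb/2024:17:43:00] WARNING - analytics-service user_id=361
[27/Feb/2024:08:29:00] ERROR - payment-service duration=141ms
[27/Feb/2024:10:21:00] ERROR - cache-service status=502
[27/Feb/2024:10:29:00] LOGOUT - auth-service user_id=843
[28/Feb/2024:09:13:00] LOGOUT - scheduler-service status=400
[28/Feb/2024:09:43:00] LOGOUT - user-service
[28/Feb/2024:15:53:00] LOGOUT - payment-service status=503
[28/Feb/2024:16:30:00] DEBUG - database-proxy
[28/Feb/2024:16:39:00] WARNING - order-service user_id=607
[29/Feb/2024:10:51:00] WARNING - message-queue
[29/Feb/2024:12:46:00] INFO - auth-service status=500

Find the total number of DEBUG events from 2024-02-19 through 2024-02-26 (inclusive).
11

To filter by date range:

1. Date range: 2024-02-19 through 2024-02-26, both dates inclusive
2. Filter for DEBUG events whose date falls in this range
3. Count matching events: 11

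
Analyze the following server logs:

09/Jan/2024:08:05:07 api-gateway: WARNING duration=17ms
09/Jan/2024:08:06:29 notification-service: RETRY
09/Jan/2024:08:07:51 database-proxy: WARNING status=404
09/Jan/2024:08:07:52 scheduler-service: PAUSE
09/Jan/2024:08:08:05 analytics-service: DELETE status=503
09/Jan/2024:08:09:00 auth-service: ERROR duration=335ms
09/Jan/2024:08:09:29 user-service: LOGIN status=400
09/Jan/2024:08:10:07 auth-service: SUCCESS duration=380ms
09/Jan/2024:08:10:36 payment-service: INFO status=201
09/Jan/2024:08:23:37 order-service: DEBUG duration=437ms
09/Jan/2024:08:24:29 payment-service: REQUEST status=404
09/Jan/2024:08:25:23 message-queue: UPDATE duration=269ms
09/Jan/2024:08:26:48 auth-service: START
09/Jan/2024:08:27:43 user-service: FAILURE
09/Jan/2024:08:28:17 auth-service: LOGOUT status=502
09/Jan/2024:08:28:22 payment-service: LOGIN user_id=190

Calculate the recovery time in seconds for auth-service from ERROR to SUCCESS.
67

To calculate recovery time:

1. Find ERROR event for auth-service: 09/Jan/2024:08:09:00
2. Find next SUCCESS event for auth-service: 09/Jan/2024:08:10:07
3. Recovery time: 09/Jan/2024:08:10:07 - 09/Jan/2024:08:09:00 = 67 seconds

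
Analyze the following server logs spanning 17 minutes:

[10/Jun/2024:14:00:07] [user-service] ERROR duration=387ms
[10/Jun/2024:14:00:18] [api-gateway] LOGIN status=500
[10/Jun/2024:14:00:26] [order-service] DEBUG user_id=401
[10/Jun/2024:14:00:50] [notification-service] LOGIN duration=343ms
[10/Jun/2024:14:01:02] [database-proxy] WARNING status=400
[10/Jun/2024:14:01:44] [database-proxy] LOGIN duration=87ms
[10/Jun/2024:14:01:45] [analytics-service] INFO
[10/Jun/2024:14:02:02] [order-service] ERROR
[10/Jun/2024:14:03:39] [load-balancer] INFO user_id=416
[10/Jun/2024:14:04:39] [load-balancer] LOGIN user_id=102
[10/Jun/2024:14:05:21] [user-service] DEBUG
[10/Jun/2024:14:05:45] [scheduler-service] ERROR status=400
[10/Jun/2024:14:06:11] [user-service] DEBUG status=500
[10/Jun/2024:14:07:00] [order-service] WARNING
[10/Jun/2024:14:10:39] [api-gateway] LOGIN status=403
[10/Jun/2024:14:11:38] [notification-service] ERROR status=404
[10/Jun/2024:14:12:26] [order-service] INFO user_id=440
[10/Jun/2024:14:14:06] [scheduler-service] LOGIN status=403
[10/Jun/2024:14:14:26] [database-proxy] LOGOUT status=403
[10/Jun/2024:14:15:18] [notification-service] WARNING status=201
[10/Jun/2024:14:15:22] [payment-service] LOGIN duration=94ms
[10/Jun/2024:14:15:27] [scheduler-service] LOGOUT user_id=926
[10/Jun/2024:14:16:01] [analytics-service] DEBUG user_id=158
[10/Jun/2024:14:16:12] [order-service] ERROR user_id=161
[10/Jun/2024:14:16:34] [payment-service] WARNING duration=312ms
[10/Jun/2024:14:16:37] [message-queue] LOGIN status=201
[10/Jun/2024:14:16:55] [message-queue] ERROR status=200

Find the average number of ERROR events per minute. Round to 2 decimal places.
0.35

To calculate the rate:

1. Count total ERROR events: 6
2. Total time period: 17 minutes
3. Rate = 6 / 17 = 0.35 events per minute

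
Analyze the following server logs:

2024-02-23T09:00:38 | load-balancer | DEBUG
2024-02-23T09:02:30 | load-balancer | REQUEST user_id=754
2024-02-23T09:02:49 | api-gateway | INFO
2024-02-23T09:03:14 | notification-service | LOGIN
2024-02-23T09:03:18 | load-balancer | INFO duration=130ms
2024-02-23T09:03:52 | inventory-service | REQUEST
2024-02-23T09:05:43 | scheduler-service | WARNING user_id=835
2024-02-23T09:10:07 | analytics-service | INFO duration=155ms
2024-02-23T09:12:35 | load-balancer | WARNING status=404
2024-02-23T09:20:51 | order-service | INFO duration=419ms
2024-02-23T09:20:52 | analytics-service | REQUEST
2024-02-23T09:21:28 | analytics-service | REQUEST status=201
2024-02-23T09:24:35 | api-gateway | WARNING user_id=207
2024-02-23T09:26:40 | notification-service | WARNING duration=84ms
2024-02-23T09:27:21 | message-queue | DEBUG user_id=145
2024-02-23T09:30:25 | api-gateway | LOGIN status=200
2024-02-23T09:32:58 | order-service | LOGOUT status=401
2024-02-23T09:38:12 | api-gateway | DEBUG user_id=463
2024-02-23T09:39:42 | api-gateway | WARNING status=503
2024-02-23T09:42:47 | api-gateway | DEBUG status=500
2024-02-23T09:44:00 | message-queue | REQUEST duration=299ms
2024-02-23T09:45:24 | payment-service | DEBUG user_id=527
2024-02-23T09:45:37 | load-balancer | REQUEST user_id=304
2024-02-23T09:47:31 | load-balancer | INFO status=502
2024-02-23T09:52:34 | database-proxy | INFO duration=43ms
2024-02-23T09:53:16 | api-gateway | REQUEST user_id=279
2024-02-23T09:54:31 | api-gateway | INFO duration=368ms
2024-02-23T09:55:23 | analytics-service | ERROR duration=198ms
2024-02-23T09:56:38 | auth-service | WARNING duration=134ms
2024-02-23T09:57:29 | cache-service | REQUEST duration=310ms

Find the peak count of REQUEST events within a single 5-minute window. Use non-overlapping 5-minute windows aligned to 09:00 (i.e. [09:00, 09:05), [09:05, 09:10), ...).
2

To find the burst window:

1. Divide the log period into non-overlapping 5-minute windows starting at 09:00
2. Count REQUEST events in each window
3. Find the window with maximum count
4. Maximum events in a window: 2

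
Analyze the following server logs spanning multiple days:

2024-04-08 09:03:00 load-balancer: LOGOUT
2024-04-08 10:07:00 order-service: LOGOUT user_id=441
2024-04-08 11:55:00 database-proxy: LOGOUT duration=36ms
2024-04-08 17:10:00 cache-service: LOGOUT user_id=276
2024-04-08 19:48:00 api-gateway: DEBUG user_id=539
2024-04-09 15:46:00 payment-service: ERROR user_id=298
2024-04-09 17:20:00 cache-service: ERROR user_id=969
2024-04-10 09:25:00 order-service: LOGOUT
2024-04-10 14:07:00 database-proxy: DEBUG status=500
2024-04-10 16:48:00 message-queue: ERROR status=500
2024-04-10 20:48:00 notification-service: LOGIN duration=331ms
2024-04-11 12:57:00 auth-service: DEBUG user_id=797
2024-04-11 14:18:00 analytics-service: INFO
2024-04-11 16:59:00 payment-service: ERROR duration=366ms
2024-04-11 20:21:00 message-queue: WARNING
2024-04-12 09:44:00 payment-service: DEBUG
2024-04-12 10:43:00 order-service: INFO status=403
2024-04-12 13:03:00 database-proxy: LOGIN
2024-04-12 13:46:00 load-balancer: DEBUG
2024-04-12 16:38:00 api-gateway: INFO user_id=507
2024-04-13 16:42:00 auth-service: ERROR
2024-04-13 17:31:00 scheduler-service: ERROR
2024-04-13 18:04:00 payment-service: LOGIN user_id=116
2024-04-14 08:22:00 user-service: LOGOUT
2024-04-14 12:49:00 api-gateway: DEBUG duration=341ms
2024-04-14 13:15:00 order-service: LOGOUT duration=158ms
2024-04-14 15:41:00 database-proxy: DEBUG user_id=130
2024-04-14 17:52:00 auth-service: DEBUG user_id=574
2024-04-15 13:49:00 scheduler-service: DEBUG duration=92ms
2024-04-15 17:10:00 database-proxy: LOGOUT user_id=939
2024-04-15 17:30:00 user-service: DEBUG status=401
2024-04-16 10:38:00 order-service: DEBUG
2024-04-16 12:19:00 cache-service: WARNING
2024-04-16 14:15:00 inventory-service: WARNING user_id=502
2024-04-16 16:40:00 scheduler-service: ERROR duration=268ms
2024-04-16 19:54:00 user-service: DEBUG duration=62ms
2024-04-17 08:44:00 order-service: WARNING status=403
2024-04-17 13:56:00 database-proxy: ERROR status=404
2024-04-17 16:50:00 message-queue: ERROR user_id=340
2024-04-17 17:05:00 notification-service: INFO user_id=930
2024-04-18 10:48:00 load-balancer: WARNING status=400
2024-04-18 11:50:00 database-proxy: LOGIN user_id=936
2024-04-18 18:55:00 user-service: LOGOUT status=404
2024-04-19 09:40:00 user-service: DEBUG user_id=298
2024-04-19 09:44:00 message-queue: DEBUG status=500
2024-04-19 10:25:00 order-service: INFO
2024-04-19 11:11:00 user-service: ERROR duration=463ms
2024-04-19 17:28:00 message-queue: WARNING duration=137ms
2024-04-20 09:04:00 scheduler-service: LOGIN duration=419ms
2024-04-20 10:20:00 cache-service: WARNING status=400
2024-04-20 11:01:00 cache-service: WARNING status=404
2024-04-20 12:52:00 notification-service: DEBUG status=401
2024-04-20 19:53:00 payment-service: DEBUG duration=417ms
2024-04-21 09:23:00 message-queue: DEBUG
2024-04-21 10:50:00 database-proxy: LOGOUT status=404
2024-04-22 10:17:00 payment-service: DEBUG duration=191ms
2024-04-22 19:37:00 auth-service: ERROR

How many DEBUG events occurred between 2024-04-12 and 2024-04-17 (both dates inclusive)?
9

To filter by date range:

1. Date range: 2024-04-12 through 2024-04-17, both dates inclusive
2. Filter for DEBUG events whose date falls in this range
3. Count matching events: 9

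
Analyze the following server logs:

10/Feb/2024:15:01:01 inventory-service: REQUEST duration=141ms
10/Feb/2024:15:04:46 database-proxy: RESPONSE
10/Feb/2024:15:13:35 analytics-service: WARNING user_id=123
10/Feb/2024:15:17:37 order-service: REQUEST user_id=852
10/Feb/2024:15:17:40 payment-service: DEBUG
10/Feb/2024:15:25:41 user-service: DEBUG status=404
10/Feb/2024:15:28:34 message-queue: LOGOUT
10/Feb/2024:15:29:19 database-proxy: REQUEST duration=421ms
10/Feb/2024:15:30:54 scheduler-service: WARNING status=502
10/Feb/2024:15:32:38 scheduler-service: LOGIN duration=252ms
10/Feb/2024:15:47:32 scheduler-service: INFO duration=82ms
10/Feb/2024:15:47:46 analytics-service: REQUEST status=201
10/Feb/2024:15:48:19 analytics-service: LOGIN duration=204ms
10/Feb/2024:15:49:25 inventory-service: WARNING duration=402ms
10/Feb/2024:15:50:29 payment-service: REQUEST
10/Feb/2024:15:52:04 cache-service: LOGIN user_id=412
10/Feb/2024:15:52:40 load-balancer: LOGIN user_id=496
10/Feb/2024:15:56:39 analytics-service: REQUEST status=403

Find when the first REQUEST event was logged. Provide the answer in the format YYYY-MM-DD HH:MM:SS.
2024-02-10 15:01:01

To find the first event:

1. Filter for all REQUEST events
2. Sort by timestamp
3. Select the first one
4. Timestamp: 2024-02-10 15:01:01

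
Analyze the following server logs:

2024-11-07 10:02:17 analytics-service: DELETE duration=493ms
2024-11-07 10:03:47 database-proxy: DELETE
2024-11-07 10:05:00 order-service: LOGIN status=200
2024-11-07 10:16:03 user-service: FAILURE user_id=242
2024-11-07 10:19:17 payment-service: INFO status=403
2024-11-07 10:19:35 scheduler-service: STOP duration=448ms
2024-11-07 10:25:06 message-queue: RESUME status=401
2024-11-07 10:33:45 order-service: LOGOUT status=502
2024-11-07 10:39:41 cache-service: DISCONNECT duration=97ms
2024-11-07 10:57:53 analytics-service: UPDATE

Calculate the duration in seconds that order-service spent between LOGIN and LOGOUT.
1725

To calculate state duration:

1. Find LOGIN event for order-service: 2024-11-07 10:05:00
2. Find LOGOUT event for order-service: 2024-11-07 10:33:45
3. Calculate duration: 2024-11-07 10:33:45 - 2024-11-07 10:05:00 = 1725 seconds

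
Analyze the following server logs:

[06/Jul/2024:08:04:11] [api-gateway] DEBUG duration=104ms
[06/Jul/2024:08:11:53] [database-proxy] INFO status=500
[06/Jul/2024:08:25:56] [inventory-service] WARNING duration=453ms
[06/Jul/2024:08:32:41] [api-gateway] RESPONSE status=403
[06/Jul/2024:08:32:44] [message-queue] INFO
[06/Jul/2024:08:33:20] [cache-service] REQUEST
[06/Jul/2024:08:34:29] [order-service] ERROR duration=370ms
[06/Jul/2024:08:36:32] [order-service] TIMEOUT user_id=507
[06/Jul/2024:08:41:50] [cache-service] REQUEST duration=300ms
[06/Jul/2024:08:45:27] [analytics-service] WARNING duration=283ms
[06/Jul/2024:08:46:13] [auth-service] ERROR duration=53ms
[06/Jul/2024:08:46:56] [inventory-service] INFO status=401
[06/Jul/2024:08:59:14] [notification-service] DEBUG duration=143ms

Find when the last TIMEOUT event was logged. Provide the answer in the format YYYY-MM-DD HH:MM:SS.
2024-07-06 08:36:32

To find the last event:

1. Filter for all TIMEOUT events
2. Sort by timestamp
3. Select the last one
4. Timestamp: 2024-07-06 08:36:32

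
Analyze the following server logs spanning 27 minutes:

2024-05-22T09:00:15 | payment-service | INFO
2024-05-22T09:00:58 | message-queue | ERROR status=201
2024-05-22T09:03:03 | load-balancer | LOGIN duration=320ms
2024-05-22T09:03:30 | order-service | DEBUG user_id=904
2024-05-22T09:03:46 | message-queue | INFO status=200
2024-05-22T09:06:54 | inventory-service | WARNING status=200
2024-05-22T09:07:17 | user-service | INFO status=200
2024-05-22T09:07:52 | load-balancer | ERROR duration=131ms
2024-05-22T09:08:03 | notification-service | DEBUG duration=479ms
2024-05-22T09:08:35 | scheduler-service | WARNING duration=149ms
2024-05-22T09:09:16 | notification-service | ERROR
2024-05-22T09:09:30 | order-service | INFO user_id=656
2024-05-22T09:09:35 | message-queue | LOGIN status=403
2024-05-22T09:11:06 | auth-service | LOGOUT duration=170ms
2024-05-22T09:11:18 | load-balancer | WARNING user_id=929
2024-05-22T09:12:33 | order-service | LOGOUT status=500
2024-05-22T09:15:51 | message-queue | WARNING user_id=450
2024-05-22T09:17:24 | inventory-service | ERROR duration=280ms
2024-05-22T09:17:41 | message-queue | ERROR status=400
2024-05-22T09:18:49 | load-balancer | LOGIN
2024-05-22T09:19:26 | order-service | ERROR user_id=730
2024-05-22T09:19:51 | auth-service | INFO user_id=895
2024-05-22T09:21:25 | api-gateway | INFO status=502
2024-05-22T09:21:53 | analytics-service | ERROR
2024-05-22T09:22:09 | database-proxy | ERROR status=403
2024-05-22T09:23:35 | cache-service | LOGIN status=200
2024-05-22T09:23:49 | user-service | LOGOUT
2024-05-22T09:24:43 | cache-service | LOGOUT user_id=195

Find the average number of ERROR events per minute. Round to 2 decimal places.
0.3

To calculate the rate:

1. Count total ERROR events: 8
2. Total time period: 27 minutes
3. Rate = 8 / 27 = 0.3 events per minute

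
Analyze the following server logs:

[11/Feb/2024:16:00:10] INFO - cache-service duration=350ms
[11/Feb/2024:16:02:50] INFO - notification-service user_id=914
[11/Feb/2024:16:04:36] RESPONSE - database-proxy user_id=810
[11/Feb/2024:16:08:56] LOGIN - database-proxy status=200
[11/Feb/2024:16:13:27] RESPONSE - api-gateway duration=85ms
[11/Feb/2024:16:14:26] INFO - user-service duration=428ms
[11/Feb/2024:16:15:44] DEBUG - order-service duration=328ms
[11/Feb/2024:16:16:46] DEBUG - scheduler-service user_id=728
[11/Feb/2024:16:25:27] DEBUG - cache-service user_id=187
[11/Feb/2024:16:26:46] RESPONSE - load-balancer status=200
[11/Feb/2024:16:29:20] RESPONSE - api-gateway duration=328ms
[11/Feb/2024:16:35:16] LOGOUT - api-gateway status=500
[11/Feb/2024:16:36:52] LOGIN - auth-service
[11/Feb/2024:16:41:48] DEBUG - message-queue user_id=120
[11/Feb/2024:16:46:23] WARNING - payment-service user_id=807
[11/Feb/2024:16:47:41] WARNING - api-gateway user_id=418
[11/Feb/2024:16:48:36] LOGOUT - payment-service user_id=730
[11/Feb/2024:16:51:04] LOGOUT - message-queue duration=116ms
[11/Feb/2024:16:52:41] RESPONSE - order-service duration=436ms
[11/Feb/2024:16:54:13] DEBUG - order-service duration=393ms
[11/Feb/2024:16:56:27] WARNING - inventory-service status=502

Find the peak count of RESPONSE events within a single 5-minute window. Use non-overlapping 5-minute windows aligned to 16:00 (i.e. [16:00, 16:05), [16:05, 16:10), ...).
2

To find the burst window:

1. Divide the log period into non-overlapping 5-minute windows starting at 16:00
2. Count RESPONSE events in each window
3. Find the window with maximum count
4. Maximum events in a window: 2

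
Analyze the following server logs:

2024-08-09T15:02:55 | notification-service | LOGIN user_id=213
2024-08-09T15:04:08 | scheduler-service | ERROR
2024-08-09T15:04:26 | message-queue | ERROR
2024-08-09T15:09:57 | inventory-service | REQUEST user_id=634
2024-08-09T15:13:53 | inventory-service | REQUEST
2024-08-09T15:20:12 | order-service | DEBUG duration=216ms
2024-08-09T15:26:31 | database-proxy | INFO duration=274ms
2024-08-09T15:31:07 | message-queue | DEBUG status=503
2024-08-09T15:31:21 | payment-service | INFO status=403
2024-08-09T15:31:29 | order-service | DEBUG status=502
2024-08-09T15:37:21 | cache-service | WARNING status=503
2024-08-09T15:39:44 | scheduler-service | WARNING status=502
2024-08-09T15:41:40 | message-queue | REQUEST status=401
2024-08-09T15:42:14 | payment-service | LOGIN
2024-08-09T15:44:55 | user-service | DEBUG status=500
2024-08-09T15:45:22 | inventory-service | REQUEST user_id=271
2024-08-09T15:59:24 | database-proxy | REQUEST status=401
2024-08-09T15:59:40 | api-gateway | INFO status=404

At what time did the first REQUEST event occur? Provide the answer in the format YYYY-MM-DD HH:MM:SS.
2024-08-09 15:09:57

To find the first event:

1. Filter for all REQUEST events
2. Sort by timestamp
3. Select the first one
4. Timestamp: 2024-08-09 15:09:57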